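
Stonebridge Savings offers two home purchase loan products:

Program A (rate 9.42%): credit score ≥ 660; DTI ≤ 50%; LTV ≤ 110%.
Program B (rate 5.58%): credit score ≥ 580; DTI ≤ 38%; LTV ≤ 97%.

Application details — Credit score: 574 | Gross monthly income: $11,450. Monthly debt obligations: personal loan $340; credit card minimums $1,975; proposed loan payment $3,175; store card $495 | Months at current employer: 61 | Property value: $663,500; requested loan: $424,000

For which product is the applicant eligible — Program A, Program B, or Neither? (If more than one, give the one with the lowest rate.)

Neither

Total debts = (340 + 1,975 + 3,175 + 495) = 5,985; DTI = 5,985/11,450 = 52.3%.
LTV = 424,000/663,500 = 63.9%.
Program A: score 574 < 660; DTI 52.3% > 50%; LTV 63.9% ≤ 110% → does not qualify.
Program B: score 574 < 580; DTI 52.3% > 38%; LTV 63.9% ≤ 97% → does not qualify.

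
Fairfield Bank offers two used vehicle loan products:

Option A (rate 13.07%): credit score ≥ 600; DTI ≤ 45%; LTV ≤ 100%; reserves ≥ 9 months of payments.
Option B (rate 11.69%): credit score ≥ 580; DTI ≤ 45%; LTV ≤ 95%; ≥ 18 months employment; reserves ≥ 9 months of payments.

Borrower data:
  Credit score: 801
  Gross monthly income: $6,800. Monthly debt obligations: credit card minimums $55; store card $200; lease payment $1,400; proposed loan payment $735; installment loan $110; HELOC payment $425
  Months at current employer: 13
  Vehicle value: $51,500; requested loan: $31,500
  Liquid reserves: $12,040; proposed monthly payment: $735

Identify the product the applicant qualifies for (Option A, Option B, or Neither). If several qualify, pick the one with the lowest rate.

Option A

Total debts = (55 + 200 + 1,400 + 735 + 110 + 425) = 2,925; DTI = 2,925/6,800 = 43%.
LTV = 31,500/51,500 = 61.2%.
Reserves = 12,040/735 = 16.4 months.
Option A: score 801 ≥ 600; DTI 43% ≤ 45%; LTV 61.2% ≤ 100%; reserves 16.4 ≥ 9 mo → qualifies.
Option B: score 801 ≥ 580; DTI 43% ≤ 45%; LTV 61.2% ≤ 95%; employment 13 < 18 mo; reserves 16.4 ≥ 9 mo → does not qualify.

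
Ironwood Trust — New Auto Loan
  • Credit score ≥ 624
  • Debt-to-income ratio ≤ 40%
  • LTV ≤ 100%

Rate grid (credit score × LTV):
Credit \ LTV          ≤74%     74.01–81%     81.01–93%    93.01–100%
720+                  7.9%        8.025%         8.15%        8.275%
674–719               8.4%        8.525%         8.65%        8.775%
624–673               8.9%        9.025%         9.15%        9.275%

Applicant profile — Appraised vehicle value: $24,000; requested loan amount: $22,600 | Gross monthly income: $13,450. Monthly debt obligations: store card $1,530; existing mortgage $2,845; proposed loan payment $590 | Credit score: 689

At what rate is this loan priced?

8.775%

Credit score 689 ≥ 624; Total monthly debts = (1,530 + 2,845 + 590) = 4,965. DTI = 4,965/13,450 = 36.9% ≤ 40%
LTV = 22,600/24,000 = 94.2% ≤ 100%
Credit 689 → row 674–719; LTV 94.2% → column 93.01–100%. Grid cell → 8.775%.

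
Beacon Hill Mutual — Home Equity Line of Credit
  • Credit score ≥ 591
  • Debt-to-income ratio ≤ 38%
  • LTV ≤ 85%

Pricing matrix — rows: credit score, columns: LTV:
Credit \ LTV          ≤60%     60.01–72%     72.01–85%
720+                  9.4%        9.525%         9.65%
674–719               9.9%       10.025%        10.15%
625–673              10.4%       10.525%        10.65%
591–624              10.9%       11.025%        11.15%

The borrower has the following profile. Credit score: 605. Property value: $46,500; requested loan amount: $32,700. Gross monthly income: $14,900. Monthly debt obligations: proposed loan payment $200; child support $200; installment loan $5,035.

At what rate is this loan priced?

11.025%

Credit score 605 ≥ 591; Total monthly debts = (200 + 200 + 5,035) = 5,435. DTI = 5,435/14,900 = 36.5% ≤ 38%
LTV: 32,700 ÷ 46,500 = 70.3%, within 85% cap
Score 605 is in the 591–624 band; LTV 70.3% is in the 60.01–72% band → 11.025%.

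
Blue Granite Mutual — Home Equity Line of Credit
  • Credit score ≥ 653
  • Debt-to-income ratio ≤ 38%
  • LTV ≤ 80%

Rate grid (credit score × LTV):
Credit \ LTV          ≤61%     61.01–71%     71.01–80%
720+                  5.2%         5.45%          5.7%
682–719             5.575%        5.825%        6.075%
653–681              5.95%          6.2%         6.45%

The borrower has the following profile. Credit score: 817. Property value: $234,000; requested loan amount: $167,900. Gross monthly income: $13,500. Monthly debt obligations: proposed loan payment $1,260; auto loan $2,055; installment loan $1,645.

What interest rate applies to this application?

Credit score 817 ≥ 653; Total monthly debts = (1,260 + 2,055 + 1,645) = 4,960. DTI: 4,960 ÷ 13,500 = 36.7%, within the 38% cap
LTV = 167,900/234,000 = 71.8% ≤ 80%
Score 817 is in the 720+ band; LTV 71.8% is in the 71.01–80% band → 5.7%.

5.7%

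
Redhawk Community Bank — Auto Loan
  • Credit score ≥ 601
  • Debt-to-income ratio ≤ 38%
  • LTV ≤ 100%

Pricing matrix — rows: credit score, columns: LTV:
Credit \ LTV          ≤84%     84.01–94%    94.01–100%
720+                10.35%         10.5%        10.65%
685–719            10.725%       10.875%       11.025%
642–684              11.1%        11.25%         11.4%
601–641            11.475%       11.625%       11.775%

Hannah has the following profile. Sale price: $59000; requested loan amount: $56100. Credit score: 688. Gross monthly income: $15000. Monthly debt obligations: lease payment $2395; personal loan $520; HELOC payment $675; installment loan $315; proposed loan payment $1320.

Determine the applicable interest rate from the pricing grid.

11.025%

Credit score 688 ≥ 601; Total monthly debts = (2,395 + 520 + 675 + 315 + 1,320) = 5,225. Debt-to-income = 5,225/15,000 = 34.8% — meets 38% limit
Loan-to-value = 56,100/59,000 = 95.1% — pass (100% max)
Score 688 is in the 685–719 band; LTV 95.1% is in the 94.01–100% band → 11.025%.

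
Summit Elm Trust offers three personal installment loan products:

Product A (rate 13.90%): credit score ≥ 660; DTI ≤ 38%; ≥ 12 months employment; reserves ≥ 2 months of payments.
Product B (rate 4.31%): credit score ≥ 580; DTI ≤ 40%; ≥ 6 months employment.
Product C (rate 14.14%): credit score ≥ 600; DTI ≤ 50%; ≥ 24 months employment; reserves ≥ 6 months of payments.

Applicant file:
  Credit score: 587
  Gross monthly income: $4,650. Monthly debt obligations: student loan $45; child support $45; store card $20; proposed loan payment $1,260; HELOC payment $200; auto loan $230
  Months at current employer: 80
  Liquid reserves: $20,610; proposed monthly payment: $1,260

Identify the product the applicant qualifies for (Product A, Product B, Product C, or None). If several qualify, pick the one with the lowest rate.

Product B

Total debts = (45 + 45 + 20 + 1,260 + 200 + 230) = 1,800; DTI = 1,800/4,650 = 38.7%.
Reserves = 20,610/1,260 = 16.4 months.
Product A: score 587 < 660; DTI 38.7% > 38%; employment 80 ≥ 12 mo; reserves 16.4 ≥ 2 mo → does not qualify.
Product B: score 587 ≥ 580; DTI 38.7% ≤ 40%; employment 80 ≥ 6 mo → qualifies.
Product C: score 587 < 600; DTI 38.7% ≤ 50%; employment 80 ≥ 24 mo; reserves 16.4 ≥ 6 mo → does not qualify.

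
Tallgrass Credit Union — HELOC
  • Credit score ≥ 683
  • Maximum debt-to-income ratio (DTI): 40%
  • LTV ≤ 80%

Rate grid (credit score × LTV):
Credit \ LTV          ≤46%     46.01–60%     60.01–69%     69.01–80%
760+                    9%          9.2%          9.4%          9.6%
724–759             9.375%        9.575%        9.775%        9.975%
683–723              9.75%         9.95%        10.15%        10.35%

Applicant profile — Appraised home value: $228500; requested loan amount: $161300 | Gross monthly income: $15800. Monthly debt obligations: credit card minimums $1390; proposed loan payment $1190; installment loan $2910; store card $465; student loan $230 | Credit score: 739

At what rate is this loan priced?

9.975%

Credit score 739 ≥ 683; Total monthly debts = (1,390 + 1,190 + 2,910 + 465 + 230) = 6,185. DTI: 6,185 ÷ 15,800 = 39.1%, within the 40% cap
LTV = 161,300/228,500 = 70.6% ≤ 80%
Score 739 is in the 724–759 band; LTV 70.6% is in the 69.01–80% band → 9.975%.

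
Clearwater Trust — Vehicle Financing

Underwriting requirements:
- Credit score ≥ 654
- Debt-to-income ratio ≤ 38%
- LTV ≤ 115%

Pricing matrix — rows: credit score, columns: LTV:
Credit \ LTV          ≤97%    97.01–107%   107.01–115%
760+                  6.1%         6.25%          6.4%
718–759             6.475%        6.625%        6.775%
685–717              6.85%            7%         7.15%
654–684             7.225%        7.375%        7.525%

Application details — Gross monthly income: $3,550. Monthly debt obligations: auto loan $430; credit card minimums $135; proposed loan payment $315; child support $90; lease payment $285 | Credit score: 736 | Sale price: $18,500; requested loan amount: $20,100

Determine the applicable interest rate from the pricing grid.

6.775%

Credit score 736 ≥ 654; Total monthly debts = (430 + 135 + 315 + 90 + 285) = 1,255. DTI: 1,255 ÷ 3,550 = 35.4%, within the 38% cap
LTV: 20,100 ÷ 18,500 = 108.6%, within 115% cap
Score 736 is in the 718–759 band; LTV 108.6% is in the 107.01–115% band → 6.775%.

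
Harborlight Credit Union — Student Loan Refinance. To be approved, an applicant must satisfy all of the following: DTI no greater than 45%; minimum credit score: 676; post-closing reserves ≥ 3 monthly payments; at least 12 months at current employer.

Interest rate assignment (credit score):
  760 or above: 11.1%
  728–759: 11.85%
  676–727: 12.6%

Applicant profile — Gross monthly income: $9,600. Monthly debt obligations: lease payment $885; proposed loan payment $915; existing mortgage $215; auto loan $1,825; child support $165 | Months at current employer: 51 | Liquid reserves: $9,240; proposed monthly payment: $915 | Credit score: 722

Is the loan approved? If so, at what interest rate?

Approved at 12.6%

Credit score 722 ≥ 676 (meets minimum)
Employment 51 ≥ 12 months
Reserves: 9,240 ÷ 915 = 10.1 months (meets 3-month minimum)
Total monthly debts = (885 + 915 + 215 + 1,825 + 165) = 4,005. DTI: 4,005 ÷ 9,600 = 41.7%, within the 45% cap
All requirements met. Score 722 falls in the 676–727 tier → 12.6%.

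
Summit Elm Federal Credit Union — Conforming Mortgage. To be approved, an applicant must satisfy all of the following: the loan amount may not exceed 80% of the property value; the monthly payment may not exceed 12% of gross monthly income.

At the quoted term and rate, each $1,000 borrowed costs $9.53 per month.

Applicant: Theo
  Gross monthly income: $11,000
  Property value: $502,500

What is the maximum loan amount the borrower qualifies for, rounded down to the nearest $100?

$138,500

Payment cap: 12% × $11,000 = $1,320/month.
At $9.53 per $1,000, that supports 1,320/9.53 × 1,000 ≈ $138,509 → $138,500.
LTV cap: 80% × $502,500 = $402,000 → $402,000.
Binding constraint: payment-to-income.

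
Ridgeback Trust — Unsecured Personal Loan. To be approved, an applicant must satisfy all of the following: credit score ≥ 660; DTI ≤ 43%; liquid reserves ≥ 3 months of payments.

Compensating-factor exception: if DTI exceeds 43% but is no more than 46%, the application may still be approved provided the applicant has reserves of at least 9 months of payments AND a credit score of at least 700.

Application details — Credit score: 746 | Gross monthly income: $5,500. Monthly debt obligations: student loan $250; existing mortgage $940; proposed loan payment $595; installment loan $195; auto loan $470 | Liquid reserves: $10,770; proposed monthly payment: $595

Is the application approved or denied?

Approved

Credit score 746 ≥ 660 (meets base)
Total debts = (250 + 940 + 595 + 195 + 470) = 2,450. DTI = 2,450/5,500 = 44.5% > 43% — standard DTI limit exceeded.
Reserves: 10,770 ÷ 595 = 18.1 months (meets 3-month minimum)
DTI 44.5% is within the 43%–46% exception band; checking compensating factors.
Override check — reserves: 18.1 mo (ok); score: 746 (ok).
Both compensating conditions met → exception applies.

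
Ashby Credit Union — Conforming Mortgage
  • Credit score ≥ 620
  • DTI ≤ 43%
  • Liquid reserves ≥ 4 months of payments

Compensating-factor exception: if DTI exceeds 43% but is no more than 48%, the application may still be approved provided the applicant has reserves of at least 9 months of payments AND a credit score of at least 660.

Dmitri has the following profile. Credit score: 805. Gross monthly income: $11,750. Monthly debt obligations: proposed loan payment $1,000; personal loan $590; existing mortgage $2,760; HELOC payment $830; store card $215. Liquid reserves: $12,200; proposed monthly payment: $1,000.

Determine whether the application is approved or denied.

Credit score 805 ≥ 620 (meets base)
Total debts = (1,000 + 590 + 2,760 + 830 + 215) = 5,395. DTI = 5,395/11,750 = 45.9% > 43% — standard DTI limit exceeded.
Reserves: 12,200 ÷ 1,000 = 12.2 months (meets 4-month minimum)
45.9% falls in the override range (43%–48%), so the compensating-factor test applies.
Reserves 12.2 ≥ 9 months; credit score 805 ≥ 660.
Both override conditions satisfied; DTI exception granted.

Approved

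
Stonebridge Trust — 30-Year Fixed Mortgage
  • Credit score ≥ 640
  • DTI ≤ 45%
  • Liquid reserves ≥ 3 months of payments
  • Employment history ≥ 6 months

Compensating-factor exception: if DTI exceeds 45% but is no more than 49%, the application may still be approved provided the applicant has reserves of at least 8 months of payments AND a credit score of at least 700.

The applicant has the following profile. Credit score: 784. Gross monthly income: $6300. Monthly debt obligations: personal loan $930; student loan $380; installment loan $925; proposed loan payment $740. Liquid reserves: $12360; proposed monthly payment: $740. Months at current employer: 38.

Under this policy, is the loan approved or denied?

Approved

Credit score 784 ≥ 640 (meets base)
Total debts = (930 + 380 + 925 + 740) = 2,975. DTI = 2,975/6,300 = 47.2% > 45% — standard DTI limit exceeded.
Reserves = 12,360/740 = 16.7 months ≥ 3
Employment 38 ≥ 6 months
47.2% falls in the override range (45%–49%), so the compensating-factor test applies.
Reserves 16.7 ≥ 8 months; credit score 784 ≥ 700.
Both override conditions satisfied; DTI exception granted.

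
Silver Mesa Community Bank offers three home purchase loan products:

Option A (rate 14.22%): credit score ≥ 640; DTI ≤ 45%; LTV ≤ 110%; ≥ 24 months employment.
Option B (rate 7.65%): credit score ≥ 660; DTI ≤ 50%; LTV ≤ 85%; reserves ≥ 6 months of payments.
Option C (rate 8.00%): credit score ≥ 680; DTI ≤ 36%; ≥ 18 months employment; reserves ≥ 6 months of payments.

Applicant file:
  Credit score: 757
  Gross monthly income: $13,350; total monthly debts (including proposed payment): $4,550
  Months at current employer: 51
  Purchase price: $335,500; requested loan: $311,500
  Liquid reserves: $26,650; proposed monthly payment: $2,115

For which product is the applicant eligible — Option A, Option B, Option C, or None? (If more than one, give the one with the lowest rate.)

DTI = 4,550/13,350 = 34.1%.
LTV = 311,500/335,500 = 92.8%.
Reserves = 26,650/2,115 = 12.6 months.
Option A: score 757 ≥ 640; DTI 34.1% ≤ 45%; LTV 92.8% ≤ 110%; employment 51 ≥ 24 mo → qualifies.
Option B: score 757 ≥ 660; DTI 34.1% ≤ 50%; LTV 92.8% > 85%; reserves 12.6 ≥ 6 mo → does not qualify.
Option C: score 757 ≥ 680; DTI 34.1% ≤ 36%; employment 51 ≥ 18 mo; reserves 12.6 ≥ 6 mo → qualifies.
Qualifying: Option A, Option C. Lowest rate is 8.00% → Option C.

Option C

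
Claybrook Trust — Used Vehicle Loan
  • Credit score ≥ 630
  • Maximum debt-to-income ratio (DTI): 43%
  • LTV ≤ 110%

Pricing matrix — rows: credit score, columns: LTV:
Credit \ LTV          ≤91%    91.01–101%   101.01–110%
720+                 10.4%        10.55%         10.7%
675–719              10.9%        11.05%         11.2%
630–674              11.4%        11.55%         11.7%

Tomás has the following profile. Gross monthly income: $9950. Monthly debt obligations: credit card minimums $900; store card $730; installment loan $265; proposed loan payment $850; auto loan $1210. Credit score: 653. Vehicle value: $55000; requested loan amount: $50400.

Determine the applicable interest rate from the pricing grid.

11.55%

Credit score 653 ≥ 630; Total monthly debts = (900 + 730 + 265 + 850 + 1,210) = 3,955. Debt-to-income = 3,955/9,950 = 39.7% — meets 43% limit
LTV = 50,400/55,000 = 91.6% ≤ 110%
Row: 653 falls in 630–674. Column: 91.6% falls in 91.01–101%. Rate = 11.55%.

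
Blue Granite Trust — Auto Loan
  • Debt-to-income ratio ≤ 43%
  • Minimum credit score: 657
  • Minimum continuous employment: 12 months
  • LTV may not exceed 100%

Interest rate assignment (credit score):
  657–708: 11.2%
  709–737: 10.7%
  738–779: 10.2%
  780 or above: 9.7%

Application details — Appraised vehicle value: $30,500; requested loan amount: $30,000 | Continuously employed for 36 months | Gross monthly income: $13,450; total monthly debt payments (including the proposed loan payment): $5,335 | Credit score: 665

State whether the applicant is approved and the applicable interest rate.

Credit score 665 ≥ 657 (meets minimum)
Employment 36 ≥ 12 months
Debt-to-income = 5,335/13,450 = 39.7% — meets 43% limit
LTV = 30,000/30,500 = 98.4% ≤ 100%
All requirements met. Score 665 falls in the 657–708 tier → 11.2%.

Approved at 11.2%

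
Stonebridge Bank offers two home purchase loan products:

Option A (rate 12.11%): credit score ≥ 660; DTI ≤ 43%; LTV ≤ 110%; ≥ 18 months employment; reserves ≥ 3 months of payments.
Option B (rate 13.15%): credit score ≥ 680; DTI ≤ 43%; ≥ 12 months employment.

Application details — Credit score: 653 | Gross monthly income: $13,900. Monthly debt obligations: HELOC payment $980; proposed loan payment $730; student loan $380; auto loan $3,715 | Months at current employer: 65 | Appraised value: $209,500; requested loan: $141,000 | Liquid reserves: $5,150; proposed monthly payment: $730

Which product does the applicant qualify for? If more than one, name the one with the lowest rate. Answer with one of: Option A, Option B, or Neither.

Total debts = (980 + 730 + 380 + 3,715) = 5,805; DTI = 5,805/13,900 = 41.8%.
LTV = 141,000/209,500 = 67.3%.
Reserves = 5,150/730 = 7.1 months.
Option A: score 653 < 660; DTI 41.8% ≤ 43%; LTV 67.3% ≤ 110%; employment 65 ≥ 18 mo; reserves 7.1 ≥ 3 mo → does not qualify.
Option B: score 653 < 680; DTI 41.8% ≤ 43%; employment 65 ≥ 12 mo → does not qualify.

Neither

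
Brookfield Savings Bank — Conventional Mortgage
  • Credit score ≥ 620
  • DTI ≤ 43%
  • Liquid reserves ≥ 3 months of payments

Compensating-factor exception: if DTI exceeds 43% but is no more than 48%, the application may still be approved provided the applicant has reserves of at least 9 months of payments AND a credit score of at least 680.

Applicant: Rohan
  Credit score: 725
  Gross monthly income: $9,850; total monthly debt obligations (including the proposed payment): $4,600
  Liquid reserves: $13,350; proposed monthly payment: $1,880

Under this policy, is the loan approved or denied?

Denied

Credit score 725 ≥ 620 (meets base)
DTI = 4,600/9,850 = 46.7% > 43% — standard DTI limit exceeded.
Liquid reserves cover 13,350/1,880 = 7.1 months — ≥ 3 required
DTI 46.7% is within the 43%–48% exception band; checking compensating factors.
Override check — reserves: 7.1 mo (short of 9); score: 725 (ok).
Compensating-factor requirement not fully met.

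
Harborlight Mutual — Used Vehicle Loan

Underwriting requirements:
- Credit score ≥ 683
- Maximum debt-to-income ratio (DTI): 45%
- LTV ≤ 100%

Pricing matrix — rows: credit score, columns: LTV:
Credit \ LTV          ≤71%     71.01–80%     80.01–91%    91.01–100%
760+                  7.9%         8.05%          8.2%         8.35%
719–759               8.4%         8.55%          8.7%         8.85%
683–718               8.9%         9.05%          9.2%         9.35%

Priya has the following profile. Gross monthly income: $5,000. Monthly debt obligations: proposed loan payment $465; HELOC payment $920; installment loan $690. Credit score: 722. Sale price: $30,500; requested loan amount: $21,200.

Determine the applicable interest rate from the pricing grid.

8.4%

Credit score 722 ≥ 683; Total monthly debts = (465 + 920 + 690) = 2,075. Debt-to-income = 2,075/5,000 = 41.5% — meets 45% limit
Loan-to-value = 21,200/30,500 = 69.5% — pass (100% max)
Score 722 is in the 719–759 band; LTV 69.5% is in the ≤71% band → 8.4%.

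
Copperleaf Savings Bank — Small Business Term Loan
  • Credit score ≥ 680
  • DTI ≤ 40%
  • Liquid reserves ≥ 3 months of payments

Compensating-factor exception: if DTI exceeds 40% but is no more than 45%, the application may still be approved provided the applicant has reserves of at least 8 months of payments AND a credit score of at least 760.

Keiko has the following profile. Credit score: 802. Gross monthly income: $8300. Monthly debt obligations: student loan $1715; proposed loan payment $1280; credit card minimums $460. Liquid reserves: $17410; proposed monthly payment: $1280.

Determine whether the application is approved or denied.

Credit score 802 ≥ 680 (meets base)
Total debts = (1,715 + 1,280 + 460) = 3,455. DTI: 3,455 ÷ 8,300 = 41.6%, over the 40% base limit.
Reserves = 17,410/1,280 = 13.6 months ≥ 3
DTI 41.6% is within the 40%–45% exception band; checking compensating factors.
Reserves 13.6 ≥ 8 months; credit score 802 ≥ 760.
Both compensating conditions met → exception applies.

Approved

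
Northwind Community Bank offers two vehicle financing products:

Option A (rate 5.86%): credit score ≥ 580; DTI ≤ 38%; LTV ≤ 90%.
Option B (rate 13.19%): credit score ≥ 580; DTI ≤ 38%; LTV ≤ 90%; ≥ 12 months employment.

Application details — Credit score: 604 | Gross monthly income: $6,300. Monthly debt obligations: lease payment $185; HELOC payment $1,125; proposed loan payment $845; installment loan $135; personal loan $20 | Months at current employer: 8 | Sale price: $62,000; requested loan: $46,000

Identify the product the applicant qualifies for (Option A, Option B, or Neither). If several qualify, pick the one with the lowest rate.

Option A

Total debts = (185 + 1,125 + 845 + 135 + 20) = 2,310; DTI = 2,310/6,300 = 36.7%.
LTV = 46,000/62,000 = 74.2%.
Option A: score 604 ≥ 580; DTI 36.7% ≤ 38%; LTV 74.2% ≤ 90% → qualifies.
Option B: score 604 ≥ 580; DTI 36.7% ≤ 38%; LTV 74.2% ≤ 90%; employment 8 < 12 mo → does not qualify.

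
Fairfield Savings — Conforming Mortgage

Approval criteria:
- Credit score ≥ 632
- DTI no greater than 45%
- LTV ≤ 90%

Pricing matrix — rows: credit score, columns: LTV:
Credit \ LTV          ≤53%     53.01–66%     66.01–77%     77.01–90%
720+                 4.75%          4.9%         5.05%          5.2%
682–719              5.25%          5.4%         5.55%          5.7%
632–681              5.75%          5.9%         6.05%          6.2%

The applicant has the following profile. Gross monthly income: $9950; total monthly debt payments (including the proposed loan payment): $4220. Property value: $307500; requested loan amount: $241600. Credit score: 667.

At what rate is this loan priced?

Credit score 667 ≥ 632; DTI = 4,220/9,950 = 42.4% ≤ 45%
LTV: 241,600 ÷ 307,500 = 78.6%, within 90% cap
Credit 667 → row 632–681; LTV 78.6% → column 77.01–90%. Grid cell → 6.2%.

6.2%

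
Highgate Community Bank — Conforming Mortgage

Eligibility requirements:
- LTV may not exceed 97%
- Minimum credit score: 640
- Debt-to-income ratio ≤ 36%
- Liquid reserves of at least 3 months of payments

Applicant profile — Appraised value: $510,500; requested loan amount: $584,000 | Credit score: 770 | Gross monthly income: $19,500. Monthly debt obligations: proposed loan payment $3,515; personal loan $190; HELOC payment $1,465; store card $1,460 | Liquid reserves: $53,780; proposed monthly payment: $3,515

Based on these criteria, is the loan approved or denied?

LTV = 584,000/510,500 = 114.4% > 97%
Credit score 770 ≥ 640 (meets)
Total monthly debts = (3,515 + 190 + 1,465 + 1,460) = 6,630. DTI: 6,630 ÷ 19,500 = 34%, within the 36% cap
Liquid reserves cover 53,780/3,515 = 15.3 months — ≥ 3 required
Fails on LTV.

Denied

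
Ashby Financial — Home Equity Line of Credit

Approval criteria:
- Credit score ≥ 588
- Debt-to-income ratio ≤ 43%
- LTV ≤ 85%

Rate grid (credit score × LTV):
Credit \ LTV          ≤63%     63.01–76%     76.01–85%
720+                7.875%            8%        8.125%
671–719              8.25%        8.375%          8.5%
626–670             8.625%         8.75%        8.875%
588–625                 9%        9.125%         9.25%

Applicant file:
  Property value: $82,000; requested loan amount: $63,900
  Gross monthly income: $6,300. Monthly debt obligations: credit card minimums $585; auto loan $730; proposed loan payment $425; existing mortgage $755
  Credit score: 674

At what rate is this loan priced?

Credit score 674 ≥ 588; Total monthly debts = (585 + 730 + 425 + 755) = 2,495. Debt-to-income = 2,495/6,300 = 39.6% — meets 43% limit
LTV = 63,900/82,000 = 77.9% ≤ 85%
Row: 674 falls in 671–719. Column: 77.9% falls in 76.01–85%. Rate = 8.5%.

8.5%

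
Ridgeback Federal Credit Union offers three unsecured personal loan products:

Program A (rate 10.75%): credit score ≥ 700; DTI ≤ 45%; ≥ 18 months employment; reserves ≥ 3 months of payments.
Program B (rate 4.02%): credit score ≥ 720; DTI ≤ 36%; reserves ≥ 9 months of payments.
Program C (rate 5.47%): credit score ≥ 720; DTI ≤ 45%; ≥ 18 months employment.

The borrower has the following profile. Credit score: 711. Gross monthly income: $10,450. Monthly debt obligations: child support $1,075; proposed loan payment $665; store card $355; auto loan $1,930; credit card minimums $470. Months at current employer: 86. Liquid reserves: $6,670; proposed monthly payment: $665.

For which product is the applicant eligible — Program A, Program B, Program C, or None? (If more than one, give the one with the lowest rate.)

Program A

Total debts = (1,075 + 665 + 355 + 1,930 + 470) = 4,495; DTI = 4,495/10,450 = 43%.
Reserves = 6,670/665 = 10.0 months.
Program A: score 711 ≥ 700; DTI 43% ≤ 45%; employment 86 ≥ 18 mo; reserves 10.0 ≥ 3 mo → qualifies.
Program B: score 711 < 720; DTI 43% > 36%; reserves 10.0 ≥ 9 mo → does not qualify.
Program C: score 711 < 720; DTI 43% ≤ 45%; employment 86 ≥ 18 mo → does not qualify.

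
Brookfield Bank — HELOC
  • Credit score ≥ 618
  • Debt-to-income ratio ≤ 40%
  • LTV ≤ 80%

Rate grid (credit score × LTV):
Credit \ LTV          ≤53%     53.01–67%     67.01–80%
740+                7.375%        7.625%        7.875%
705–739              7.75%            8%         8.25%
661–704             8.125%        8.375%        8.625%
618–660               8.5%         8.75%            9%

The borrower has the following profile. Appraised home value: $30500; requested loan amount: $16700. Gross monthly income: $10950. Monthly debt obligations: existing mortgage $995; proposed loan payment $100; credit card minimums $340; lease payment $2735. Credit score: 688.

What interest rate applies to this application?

8.375%

Credit score 688 ≥ 618; Total monthly debts = (995 + 100 + 340 + 2,735) = 4,170. DTI = 4,170/10,950 = 38.1% ≤ 40%
LTV = 16,700/30,500 = 54.8% ≤ 80%
Row: 688 falls in 661–704. Column: 54.8% falls in 53.01–67%. Rate = 8.375%.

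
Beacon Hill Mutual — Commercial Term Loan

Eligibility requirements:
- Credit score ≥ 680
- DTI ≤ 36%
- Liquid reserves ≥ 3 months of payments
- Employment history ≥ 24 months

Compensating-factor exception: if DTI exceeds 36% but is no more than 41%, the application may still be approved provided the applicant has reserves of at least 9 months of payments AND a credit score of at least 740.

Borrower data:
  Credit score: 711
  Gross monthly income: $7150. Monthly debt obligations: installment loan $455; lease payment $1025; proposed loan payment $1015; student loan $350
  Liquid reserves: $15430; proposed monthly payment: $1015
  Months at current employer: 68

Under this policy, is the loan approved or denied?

Denied

Credit score 711 ≥ 680 (meets base)
Total debts = (455 + 1,025 + 1,015 + 350) = 2,845. DTI = 2,845/7,150 = 39.8% > 36% — standard DTI limit exceeded.
Reserves: 15,430 ÷ 1,015 = 15.2 months (meets 3-month minimum)
Employment 68 ≥ 24 months
DTI 39.8% is within the 36%–41% exception band; checking compensating factors.
Override check — reserves: 15.2 mo (ok); score: 711 (below 740).
Compensating-factor requirement not fully met.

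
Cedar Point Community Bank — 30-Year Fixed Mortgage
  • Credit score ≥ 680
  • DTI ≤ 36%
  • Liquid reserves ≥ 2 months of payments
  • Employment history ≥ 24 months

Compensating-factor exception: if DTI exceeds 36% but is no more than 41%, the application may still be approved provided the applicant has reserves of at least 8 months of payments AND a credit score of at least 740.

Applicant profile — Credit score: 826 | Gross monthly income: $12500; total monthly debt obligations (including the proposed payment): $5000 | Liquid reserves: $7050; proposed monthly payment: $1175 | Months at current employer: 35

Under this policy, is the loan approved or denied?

Denied

Credit score 826 ≥ 680 (meets base)
DTI = 5,000/12,500 = 40% > 36% — standard DTI limit exceeded.
Reserves = 7,050/1,175 = 6.0 months ≥ 2
Employment 35 ≥ 24 months
DTI 40% is within the 36%–41% exception band; checking compensating factors.
Override check — reserves: 6.0 mo (short of 8); score: 826 (ok).
Compensating-factor requirement not fully met.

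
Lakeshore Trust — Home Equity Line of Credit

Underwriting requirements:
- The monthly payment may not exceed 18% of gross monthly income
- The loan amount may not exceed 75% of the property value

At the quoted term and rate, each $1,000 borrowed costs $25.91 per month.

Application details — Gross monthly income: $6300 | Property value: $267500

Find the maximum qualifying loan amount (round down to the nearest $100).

$43,700

Payment cap: 18% × $6,300 = $1,134/month.
At $25.91 per $1,000, that supports 1,134/25.91 × 1,000 ≈ $43,766 → $43,700.
LTV cap: 75% × $267,500 = $200,625 → $200,600.
Binding constraint: payment-to-income.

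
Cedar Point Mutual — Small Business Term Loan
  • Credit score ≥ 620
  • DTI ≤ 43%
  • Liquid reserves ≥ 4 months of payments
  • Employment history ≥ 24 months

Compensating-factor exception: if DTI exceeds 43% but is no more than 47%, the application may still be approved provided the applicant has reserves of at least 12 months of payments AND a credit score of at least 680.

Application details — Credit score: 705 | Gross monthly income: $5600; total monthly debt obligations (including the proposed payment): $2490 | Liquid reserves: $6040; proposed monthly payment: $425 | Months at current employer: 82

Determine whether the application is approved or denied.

Credit score 705 ≥ 620 (meets base)
DTI = 2,490/5,600 = 44.5% > 43% — standard DTI limit exceeded.
Liquid reserves cover 6,040/425 = 14.2 months — ≥ 4 required
Employment 82 ≥ 24 months
DTI 44.5% is within the 43%–47% exception band; checking compensating factors.
Reserves 14.2 ≥ 12 months; credit score 705 ≥ 680.
Both override conditions satisfied; DTI exception granted.

Approved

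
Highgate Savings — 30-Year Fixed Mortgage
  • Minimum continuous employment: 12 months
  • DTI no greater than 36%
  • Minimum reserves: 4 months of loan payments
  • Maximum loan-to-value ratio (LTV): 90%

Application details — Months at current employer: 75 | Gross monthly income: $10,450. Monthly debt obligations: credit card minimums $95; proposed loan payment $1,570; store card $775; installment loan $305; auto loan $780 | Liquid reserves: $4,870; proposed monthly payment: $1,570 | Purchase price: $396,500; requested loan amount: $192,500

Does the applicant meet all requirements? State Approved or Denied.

Denied

Employment 75 ≥ 12 months
Total monthly debts = (95 + 1,570 + 775 + 305 + 780) = 3,525. DTI: 3,525 ÷ 10,450 = 33.7%, within the 36% cap
Reserves: 4,870 ÷ 1,570 = 3.1 months (below 4-month minimum)
LTV: 192,500 ÷ 396,500 = 48.5%, within 90% cap
Fails on reserves.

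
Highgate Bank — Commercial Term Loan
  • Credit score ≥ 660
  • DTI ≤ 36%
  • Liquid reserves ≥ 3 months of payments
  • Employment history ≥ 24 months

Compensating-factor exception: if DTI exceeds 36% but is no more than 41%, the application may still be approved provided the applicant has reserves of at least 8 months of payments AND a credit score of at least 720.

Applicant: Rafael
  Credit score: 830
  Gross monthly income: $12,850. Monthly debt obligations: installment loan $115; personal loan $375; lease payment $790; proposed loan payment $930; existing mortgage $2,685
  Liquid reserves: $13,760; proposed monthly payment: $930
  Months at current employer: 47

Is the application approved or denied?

Approved

Credit score 830 ≥ 660 (meets base)
Total debts = (115 + 375 + 790 + 930 + 2,685) = 4,895. DTI = 4,895/12,850 = 38.1% > 36% — standard DTI limit exceeded.
Liquid reserves cover 13,760/930 = 14.8 months — ≥ 3 required
Employment 47 ≥ 24 months
38.1% falls in the override range (36%–41%), so the compensating-factor test applies.
Override check — reserves: 14.8 mo (ok); score: 830 (ok).
Both override conditions satisfied; DTI exception granted.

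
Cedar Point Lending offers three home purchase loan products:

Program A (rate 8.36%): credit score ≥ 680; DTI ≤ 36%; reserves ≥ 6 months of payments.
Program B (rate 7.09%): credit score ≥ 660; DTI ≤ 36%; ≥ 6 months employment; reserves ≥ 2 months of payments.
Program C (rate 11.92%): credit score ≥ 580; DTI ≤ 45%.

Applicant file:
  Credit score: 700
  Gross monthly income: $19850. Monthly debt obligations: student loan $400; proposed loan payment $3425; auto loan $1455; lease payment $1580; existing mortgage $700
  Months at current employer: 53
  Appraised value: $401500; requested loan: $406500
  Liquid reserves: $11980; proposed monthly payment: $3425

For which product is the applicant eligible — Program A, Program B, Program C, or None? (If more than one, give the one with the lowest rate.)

Program C

Total debts = (400 + 3,425 + 1,455 + 1,580 + 700) = 7,560; DTI = 7,560/19,850 = 38.1%.
LTV = 406,500/401,500 = 101.2%.
Reserves = 11,980/3,425 = 3.5 months.
Program A: score 700 ≥ 680; DTI 38.1% > 36%; reserves 3.5 < 6 mo → does not qualify.
Program B: score 700 ≥ 660; DTI 38.1% > 36%; employment 53 ≥ 6 mo; reserves 3.5 ≥ 2 mo → does not qualify.
Program C: score 700 ≥ 580; DTI 38.1% ≤ 45% → qualifies.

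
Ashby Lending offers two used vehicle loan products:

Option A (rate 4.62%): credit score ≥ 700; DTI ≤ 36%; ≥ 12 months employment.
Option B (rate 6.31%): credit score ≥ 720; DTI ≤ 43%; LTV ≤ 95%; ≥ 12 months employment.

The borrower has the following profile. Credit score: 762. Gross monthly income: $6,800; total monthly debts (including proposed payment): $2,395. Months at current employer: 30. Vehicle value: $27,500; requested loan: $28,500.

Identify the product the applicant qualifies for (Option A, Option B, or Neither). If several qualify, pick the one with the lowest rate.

DTI = 2,395/6,800 = 35.2%.
LTV = 28,500/27,500 = 103.6%.
Option A: score 762 ≥ 700; DTI 35.2% ≤ 36%; employment 30 ≥ 12 mo → qualifies.
Option B: score 762 ≥ 720; DTI 35.2% ≤ 43%; LTV 103.6% > 95%; employment 30 ≥ 12 mo → does not qualify.

Option A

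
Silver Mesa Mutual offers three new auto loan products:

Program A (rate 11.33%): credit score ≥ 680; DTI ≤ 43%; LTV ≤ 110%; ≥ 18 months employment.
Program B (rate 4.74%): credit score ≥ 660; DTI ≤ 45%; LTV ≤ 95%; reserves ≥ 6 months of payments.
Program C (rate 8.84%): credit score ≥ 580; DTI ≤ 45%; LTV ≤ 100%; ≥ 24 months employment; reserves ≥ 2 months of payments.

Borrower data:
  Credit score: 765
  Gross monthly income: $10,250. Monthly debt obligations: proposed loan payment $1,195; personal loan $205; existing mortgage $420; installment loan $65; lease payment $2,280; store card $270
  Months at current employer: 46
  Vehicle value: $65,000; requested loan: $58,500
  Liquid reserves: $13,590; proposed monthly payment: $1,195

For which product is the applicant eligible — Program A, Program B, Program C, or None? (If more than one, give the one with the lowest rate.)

Total debts = (1,195 + 205 + 420 + 65 + 2,280 + 270) = 4,435; DTI = 4,435/10,250 = 43.3%.
LTV = 58,500/65,000 = 90%.
Reserves = 13,590/1,195 = 11.4 months.
Program A: score 765 ≥ 680; DTI 43.3% > 43%; LTV 90% ≤ 110%; employment 46 ≥ 18 mo → does not qualify.
Program B: score 765 ≥ 660; DTI 43.3% ≤ 45%; LTV 90% ≤ 95%; reserves 11.4 ≥ 6 mo → qualifies.
Program C: score 765 ≥ 580; DTI 43.3% ≤ 45%; LTV 90% ≤ 100%; employment 46 ≥ 24 mo; reserves 11.4 ≥ 2 mo → qualifies.
Qualifying: Program B, Program C. Lowest rate is 4.74% → Program B.

Program B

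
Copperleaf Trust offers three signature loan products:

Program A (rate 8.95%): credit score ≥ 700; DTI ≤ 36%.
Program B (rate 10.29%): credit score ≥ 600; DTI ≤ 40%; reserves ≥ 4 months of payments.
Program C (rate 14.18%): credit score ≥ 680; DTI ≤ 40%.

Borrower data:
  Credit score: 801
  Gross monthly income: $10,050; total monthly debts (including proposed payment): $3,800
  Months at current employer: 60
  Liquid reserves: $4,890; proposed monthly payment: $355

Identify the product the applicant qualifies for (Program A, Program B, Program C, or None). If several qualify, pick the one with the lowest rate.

DTI = 3,800/10,050 = 37.8%.
Reserves = 4,890/355 = 13.8 months.
Program A: score 801 ≥ 700; DTI 37.8% > 36% → does not qualify.
Program B: score 801 ≥ 600; DTI 37.8% ≤ 40%; reserves 13.8 ≥ 4 mo → qualifies.
Program C: score 801 ≥ 680; DTI 37.8% ≤ 40% → qualifies.
Qualifying: Program B, Program C. Lowest rate is 10.29% → Program B.

Program B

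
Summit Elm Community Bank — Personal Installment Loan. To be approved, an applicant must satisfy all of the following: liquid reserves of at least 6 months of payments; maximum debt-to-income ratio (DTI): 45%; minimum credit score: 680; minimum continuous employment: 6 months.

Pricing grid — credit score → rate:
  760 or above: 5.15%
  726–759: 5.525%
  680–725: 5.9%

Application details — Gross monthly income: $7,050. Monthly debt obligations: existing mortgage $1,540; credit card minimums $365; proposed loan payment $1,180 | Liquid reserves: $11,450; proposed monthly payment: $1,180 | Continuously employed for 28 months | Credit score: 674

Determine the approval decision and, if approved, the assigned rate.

Credit score 674 < 680 (below minimum)
Total monthly debts = (1,540 + 365 + 1,180) = 3,085. DTI: 3,085 ÷ 7,050 = 43.8%, within the 45% cap
Reserves = 11,450/1,180 = 9.7 months ≥ 6
Employment 28 ≥ 6 months
Not all requirements met → denied.

Denied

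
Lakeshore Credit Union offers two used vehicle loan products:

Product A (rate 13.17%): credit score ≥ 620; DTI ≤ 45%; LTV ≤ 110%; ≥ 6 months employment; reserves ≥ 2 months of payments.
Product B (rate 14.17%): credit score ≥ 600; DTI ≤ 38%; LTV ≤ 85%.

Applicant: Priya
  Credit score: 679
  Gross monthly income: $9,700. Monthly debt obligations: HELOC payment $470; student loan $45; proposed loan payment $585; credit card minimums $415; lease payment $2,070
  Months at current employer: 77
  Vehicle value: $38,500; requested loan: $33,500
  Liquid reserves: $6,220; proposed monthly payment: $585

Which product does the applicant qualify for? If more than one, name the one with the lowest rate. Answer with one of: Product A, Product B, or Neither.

Total debts = (470 + 45 + 585 + 415 + 2,070) = 3,585; DTI = 3,585/9,700 = 37%.
LTV = 33,500/38,500 = 87%.
Reserves = 6,220/585 = 10.6 months.
Product A: score 679 ≥ 620; DTI 37% ≤ 45%; LTV 87% ≤ 110%; employment 77 ≥ 6 mo; reserves 10.6 ≥ 2 mo → qualifies.
Product B: score 679 ≥ 600; DTI 37% ≤ 38%; LTV 87% > 85% → does not qualify.

Product A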